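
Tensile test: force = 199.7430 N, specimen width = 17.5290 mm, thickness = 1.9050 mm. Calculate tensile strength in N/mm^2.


Formula: TS = force / (width * thickness)
Substituting: TS = 199.7430 / (17.5290 * 1.9050)
Result: 5.9816 N/mm^2


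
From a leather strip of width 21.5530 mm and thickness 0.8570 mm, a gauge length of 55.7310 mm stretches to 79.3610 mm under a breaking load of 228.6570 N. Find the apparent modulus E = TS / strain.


TS = F / (w * t) = 228.6570 / (21.5530 * 0.8570) = 12.3793 N/mm^2
strain = (Lf - L0) / L0 = (79.3610 - 55.7310) / 55.7310 = 0.4240
E = TS / strain = 12.3793 / 0.4240 = 29.1964 N/mm^2


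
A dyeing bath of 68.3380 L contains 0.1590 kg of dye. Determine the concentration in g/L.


Formula: Conc = dye_mass(kg) / volume(L) * 1000
Substituting: Conc = 0.1590 / 68.3380 * 1000
Result: 2.3267 g/L


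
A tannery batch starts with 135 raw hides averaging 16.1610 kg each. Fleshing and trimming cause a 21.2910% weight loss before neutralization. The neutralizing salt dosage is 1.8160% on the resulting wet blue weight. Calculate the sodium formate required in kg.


Total_raw = N * avg_wt = 135 * 16.1610 = 2181.7350 kg
Substrate = Total_raw * (1 - loss/100) = 2181.7350 * (1 - 21.2910/100) = 1717.2218 kg
Neutralizer = Substrate * pct / 100 = 1717.2218 * 1.8160 / 100 = 31.1847 kg


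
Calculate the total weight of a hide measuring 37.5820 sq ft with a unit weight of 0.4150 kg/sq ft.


Formula: Weight = area * weight_per_sqft
Substituting: Weight = 37.5820 * 0.4150
Result: 15.5965 kg


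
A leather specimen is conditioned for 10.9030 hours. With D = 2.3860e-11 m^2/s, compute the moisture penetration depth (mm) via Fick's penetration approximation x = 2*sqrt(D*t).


t = 10.9030 hr * 3600 = 39250.8000 s
D * t = 2.3860e-11 * 39250.8000 = 9.3652e-07
x = 2 * sqrt(D*t) = 2 * sqrt(9.3652e-07) = 0.00193548 m = 1.9355 mm


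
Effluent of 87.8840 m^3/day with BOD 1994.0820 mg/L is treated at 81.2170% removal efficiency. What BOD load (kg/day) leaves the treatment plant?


Load_in = volume * conc / 1000 = 87.8840 * 1994.0820 / 1000 = 175.2479 kg/day
Removed = Load_in * eff / 100 = 175.2479 * 81.2170 / 100 = 142.3311 kg/day
Load_out = Load_in - Removed = 175.2479 - 142.3311 = 32.9168 kg/day


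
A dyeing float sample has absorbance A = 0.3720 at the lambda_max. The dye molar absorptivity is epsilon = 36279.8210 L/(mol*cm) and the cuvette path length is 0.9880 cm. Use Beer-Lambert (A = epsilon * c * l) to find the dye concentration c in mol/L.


Formula: c = A / (epsilon * l)
Substituting: c = 0.3720 / (36279.8210 * 0.9880)
Result: 1.0378e-05 mol/L


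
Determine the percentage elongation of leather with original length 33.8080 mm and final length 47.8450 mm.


Formula: Elongation = (Lf - L0) / L0 * 100
Substituting: Elongation = (47.8450 - 33.8080) / 33.8080 * 100
Result: 41.5198 %


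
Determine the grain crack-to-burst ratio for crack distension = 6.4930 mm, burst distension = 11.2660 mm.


Formula: Ratio = crack / burst
Substituting: Ratio = 6.4930 / 11.2660
Result: 0.5763


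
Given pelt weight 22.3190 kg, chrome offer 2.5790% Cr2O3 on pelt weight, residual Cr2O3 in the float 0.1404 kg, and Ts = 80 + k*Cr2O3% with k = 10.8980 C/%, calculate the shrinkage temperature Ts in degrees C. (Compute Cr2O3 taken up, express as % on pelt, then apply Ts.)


Offered = pelt * offer_pct / 100 = 22.3190 * 2.5790 / 100 = 0.5756 kg
Uptake = offered - residual = 0.5756 - 0.1404 = 0.4352 kg
Cr2O3% on pelt = uptake / pelt * 100 = 0.4352 / 22.3190 * 100 = 1.9499 %
Ts = 80 + k * Cr2O3% = 80 + 10.8980 * 1.9499 = 101.2504 C


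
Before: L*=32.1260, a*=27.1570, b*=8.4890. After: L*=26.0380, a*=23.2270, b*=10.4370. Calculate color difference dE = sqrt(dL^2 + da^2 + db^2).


dL = -6.0880, da = -3.9300, db = 1.9480
dE = sqrt((-6.0880)^2 + (-3.9300)^2 + 1.9480^2) = 7.5036


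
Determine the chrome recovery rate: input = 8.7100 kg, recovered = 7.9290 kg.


Formula: Recovery = recovered / input * 100
Substituting: Recovery = 7.9290 / 8.7100 * 100
Result: 91.0333 %


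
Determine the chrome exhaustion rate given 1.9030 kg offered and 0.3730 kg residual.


Formula: Uptake = (offered - residual) / offered * 100
Substituting: Uptake = (1.9030 - 0.3730) / 1.9030 * 100
Result: 80.3994 %


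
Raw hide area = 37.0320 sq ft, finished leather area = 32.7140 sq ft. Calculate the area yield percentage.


Formula: Yield = finished / raw * 100
Substituting: Yield = 32.7140 / 37.0320 * 100
Result: 88.3398 %


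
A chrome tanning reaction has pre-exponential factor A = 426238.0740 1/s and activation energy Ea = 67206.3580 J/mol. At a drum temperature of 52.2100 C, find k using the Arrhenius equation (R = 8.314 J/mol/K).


T_K = T_C + 273.15 = 52.2100 + 273.15 = 325.3600 K
exponent = -Ea / (R * T_K) = -67206.3580 / (8.314 * 325.3600) = -24.8448
k = A * exp(exponent) = 426238.0740 * exp(-24.8448) = 6.9131e-06 1/s


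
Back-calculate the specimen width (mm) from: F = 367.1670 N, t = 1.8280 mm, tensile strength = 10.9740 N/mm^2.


Formula: w = F / (TS * t)
Substituting: w = 367.1670 / (10.9740 * 1.8280)
Result: 18.3030 mm


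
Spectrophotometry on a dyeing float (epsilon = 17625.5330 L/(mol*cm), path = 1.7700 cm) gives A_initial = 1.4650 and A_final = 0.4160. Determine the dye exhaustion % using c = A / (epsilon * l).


c_initial = A_i / (epsilon * l) = 1.4650 / (17625.5330 * 1.7700) = 4.6959e-05 mol/L
c_final = A_f / (epsilon * l) = 0.4160 / (17625.5330 * 1.7700) = 1.3335e-05 mol/L
Exhaustion = (c_initial - c_final) / c_initial * 100 = (4.6959e-05 - 1.3335e-05) / 4.6959e-05 * 100 = 71.6041 %


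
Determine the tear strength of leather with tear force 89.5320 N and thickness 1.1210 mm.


Formula: Tear strength = force / thickness
Substituting: Tear strength = 89.5320 / 1.1210
Result: 79.8680 N/mm


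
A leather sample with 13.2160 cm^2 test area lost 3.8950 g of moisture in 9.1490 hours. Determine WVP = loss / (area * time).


Formula: WVP = loss / (area * time)
Substituting: WVP = 3.8950 / (13.2160 * 9.1490)
Result: 0.0322132 g/(cm^2*hr)


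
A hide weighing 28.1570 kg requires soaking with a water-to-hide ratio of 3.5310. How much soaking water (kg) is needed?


Formula: Water = hide_weight * ratio
Substituting: Water = 28.1570 * 3.5310
Result: 99.4224 kg


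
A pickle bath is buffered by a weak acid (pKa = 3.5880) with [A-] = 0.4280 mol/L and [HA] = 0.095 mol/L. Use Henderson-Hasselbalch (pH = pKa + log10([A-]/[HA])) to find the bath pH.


ratio = [A-] / [HA] = 0.4280 / 0.095 = 4.5053
log10(ratio) = 0.6537
pH = pKa + log10(ratio) = 3.5880 + 0.6537 = 4.2417


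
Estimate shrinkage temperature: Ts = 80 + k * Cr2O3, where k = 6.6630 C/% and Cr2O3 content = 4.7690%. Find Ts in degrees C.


Formula: Ts = 80 + k * Cr2O3
Substituting: Ts = 80 + 6.6630 * 4.7690
Result: 111.7758 C


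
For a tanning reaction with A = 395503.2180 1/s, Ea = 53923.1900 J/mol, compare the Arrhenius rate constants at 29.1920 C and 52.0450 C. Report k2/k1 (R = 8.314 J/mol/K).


T1 = 29.1920 + 273.15 = 302.3420 K; T2 = 52.0450 + 273.15 = 325.1950 K
k1 = A * exp(-Ea/(R*T1)) = 395503.2180 * exp(-53923.1900/(8.314*302.3420)) = 1.9084e-04 1/s
k2 = A * exp(-Ea/(R*T2)) = 395503.2180 * exp(-53923.1900/(8.314*325.1950)) = 8.6177e-04 1/s
k2/k1 = 8.6177e-04 / 1.9084e-04 = 4.5156


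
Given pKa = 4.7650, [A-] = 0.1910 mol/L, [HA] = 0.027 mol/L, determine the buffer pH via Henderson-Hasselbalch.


ratio = [A-] / [HA] = 0.1910 / 0.027 = 7.0741
log10(ratio) = 0.8497
pH = pKa + log10(ratio) = 4.7650 + 0.8497 = 5.6147


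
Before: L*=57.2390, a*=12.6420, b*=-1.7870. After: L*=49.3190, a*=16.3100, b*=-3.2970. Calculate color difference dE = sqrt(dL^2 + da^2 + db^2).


dL = -7.9200, da = 3.6680, db = -1.5100
dE = sqrt((-7.9200)^2 + 3.6680^2 + (-1.5100)^2) = 8.8578


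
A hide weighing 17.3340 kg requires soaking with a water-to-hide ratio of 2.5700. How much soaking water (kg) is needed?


Formula: Water = hide_weight * ratio
Substituting: Water = 17.3340 * 2.5700
Result: 44.5484 kg


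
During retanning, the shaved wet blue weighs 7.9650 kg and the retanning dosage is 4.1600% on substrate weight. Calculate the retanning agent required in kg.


Formula: Retan = substrate * pct / 100
Substituting: Retan = 7.9650 * 4.1600 / 100
Result: 0.3313 kg


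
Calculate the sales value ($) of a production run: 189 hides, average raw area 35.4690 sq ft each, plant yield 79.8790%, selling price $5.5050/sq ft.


Raw_total = N * avg_area = 189 * 35.4690 = 6703.6410 sq ft
Finished = Raw_total * yield / 100 = 6703.6410 * 79.8790 / 100 = 5354.8014 sq ft
Value = Finished * price = 5354.8014 * 5.5050 = 29478.1817 $


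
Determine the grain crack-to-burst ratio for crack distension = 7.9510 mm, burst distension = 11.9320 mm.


Formula: Ratio = crack / burst
Substituting: Ratio = 7.9510 / 11.9320
Result: 0.6664


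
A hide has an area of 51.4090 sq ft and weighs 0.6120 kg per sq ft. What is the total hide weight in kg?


Formula: Weight = area * weight_per_sqft
Substituting: Weight = 51.4090 * 0.6120
Result: 31.4623 kg


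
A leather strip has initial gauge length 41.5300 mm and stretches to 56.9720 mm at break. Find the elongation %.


Formula: Elongation = (Lf - L0) / L0 * 100
Substituting: Elongation = (56.9720 - 41.5300) / 41.5300 * 100
Result: 37.1828 %


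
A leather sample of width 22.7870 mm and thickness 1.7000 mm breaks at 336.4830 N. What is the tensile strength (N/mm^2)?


Formula: TS = force / (width * thickness)
Substituting: TS = 336.4830 / (22.7870 * 1.7000)
Result: 8.6861 N/mm^2


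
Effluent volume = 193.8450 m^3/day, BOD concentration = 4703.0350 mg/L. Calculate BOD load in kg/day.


Formula: BOD_load = volume * conc / 1000
Substituting: BOD_load = 193.8450 * 4703.0350 / 1000
Result: 911.6598 kg/day


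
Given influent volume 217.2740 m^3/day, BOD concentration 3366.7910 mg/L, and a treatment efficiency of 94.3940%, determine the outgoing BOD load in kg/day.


Load_in = volume * conc / 1000 = 217.2740 * 3366.7910 / 1000 = 731.5161 kg/day
Removed = Load_in * eff / 100 = 731.5161 * 94.3940 / 100 = 690.5074 kg/day
Load_out = Load_in - Removed = 731.5161 - 690.5074 = 41.0088 kg/day


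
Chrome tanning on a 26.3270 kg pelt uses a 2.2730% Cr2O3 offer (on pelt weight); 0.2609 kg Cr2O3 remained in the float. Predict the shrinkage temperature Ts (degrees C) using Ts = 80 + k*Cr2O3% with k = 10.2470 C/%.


Offered = pelt * offer_pct / 100 = 26.3270 * 2.2730 / 100 = 0.5984 kg
Uptake = offered - residual = 0.5984 - 0.2609 = 0.3375 kg
Cr2O3% on pelt = uptake / pelt * 100 = 0.3375 / 26.3270 * 100 = 1.2820 %
Ts = 80 + k * Cr2O3% = 80 + 10.2470 * 1.2820 = 93.1367 C


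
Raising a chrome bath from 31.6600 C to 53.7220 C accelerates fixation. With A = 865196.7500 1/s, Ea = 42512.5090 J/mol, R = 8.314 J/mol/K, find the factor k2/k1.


T1 = 31.6600 + 273.15 = 304.8100 K; T2 = 53.7220 + 273.15 = 326.8720 K
k1 = A * exp(-Ea/(R*T1)) = 865196.7500 * exp(-42512.5090/(8.314*304.8100)) = 0.0448305 1/s
k2 = A * exp(-Ea/(R*T2)) = 865196.7500 * exp(-42512.5090/(8.314*326.8720)) = 0.1391 1/s
k2/k1 = 0.1391 / 0.0448305 = 3.1026


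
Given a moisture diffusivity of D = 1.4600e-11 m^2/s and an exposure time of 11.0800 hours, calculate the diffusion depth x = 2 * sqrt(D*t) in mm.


t = 11.0800 hr * 3600 = 39888.0000 s
D * t = 1.4600e-11 * 39888.0000 = 5.8236e-07
x = 2 * sqrt(D*t) = 2 * sqrt(5.8236e-07) = 0.00152626 m = 1.5263 mm


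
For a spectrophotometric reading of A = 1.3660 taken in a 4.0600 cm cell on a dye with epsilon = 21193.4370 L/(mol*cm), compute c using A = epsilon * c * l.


Formula: c = A / (epsilon * l)
Substituting: c = 1.3660 / (21193.4370 * 4.0600)
Result: 1.5875e-05 mol/L


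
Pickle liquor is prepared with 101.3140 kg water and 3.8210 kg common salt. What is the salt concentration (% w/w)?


Formula: Conc = salt / (water + salt) * 100
Substituting: Conc = 3.8210 / (101.3140 + 3.8210) * 100
Result: 3.6344 %


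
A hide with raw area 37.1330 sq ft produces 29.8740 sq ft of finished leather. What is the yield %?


Formula: Yield = finished / raw * 100
Substituting: Yield = 29.8740 / 37.1330 * 100
Result: 80.4514 %


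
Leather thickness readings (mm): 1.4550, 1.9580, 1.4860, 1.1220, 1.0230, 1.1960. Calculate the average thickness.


Formula: Average = sum / n
Substituting: Average = 8.2400 / 6
Result: 1.3733 mm


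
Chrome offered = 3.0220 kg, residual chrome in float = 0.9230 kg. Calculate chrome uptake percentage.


Formula: Uptake = (offered - residual) / offered * 100
Substituting: Uptake = (3.0220 - 0.9230) / 3.0220 * 100
Result: 69.4573 %


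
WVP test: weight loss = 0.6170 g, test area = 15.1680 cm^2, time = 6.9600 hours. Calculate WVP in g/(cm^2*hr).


Formula: WVP = loss / (area * time)
Substituting: WVP = 0.6170 / (15.1680 * 6.9600)
Result: 0.0058445 g/(cm^2*hr)


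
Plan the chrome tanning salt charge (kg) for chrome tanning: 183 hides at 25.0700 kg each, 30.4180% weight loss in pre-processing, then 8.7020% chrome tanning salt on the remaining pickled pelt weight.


Total_raw = N * avg_wt = 183 * 25.0700 = 4587.8100 kg
Substrate = Total_raw * (1 - loss/100) = 4587.8100 * (1 - 30.4180/100) = 3192.2900 kg
Chrome = Substrate * pct / 100 = 3192.2900 * 8.7020 / 100 = 277.7931 kg


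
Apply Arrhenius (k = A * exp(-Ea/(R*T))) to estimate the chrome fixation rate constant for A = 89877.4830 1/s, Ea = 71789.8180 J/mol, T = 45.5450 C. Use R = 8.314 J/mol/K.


T_K = T_C + 273.15 = 45.5450 + 273.15 = 318.6950 K
exponent = -Ea / (R * T_K) = -71789.8180 / (8.314 * 318.6950) = -27.0943
k = A * exp(exponent) = 89877.4830 * exp(-27.0943) = 1.5373e-07 1/s


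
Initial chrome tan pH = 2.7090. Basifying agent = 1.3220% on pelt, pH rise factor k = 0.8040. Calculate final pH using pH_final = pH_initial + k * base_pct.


Formula: pH_final = pH_initial + k * base_pct
Substituting: pH_final = 2.7090 + 0.8040 * 1.3220
Result: 3.7719


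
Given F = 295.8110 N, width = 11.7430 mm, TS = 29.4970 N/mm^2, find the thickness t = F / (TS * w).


Formula: t = F / (TS * w)
Substituting: t = 295.8110 / (29.4970 * 11.7430)
Result: 0.8540 mm


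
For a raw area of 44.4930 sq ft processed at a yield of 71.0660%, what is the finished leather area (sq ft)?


Formula: finished = raw * yield / 100
Substituting: finished = 44.4930 * 71.0660 / 100
Result: 31.6194 sq ft


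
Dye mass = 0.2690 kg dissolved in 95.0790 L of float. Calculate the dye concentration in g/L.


Formula: Conc = dye_mass(kg) / volume(L) * 1000
Substituting: Conc = 0.2690 / 95.0790 * 1000
Result: 2.8292 g/L


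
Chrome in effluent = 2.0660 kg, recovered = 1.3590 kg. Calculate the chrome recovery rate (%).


Formula: Recovery = recovered / input * 100
Substituting: Recovery = 1.3590 / 2.0660 * 100
Result: 65.7793 %


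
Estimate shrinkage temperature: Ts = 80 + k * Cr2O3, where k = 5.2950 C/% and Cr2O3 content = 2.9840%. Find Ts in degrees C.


Formula: Ts = 80 + k * Cr2O3
Substituting: Ts = 80 + 5.2950 * 2.9840
Result: 95.8003 C


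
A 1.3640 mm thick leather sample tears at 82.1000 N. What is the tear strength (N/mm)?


Formula: Tear strength = force / thickness
Substituting: Tear strength = 82.1000 / 1.3640
Result: 60.1906 N/mm


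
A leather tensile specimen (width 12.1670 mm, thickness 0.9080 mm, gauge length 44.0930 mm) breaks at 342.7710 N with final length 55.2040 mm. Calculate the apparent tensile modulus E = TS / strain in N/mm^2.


TS = F / (w * t) = 342.7710 / (12.1670 * 0.9080) = 31.0266 N/mm^2
strain = (Lf - L0) / L0 = (55.2040 - 44.0930) / 44.0930 = 0.2520
E = TS / strain = 31.0266 / 0.2520 = 123.1264 N/mm^2


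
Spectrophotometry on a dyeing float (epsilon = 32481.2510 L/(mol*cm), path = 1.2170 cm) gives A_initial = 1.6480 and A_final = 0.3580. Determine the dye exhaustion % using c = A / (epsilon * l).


c_initial = A_i / (epsilon * l) = 1.6480 / (32481.2510 * 1.2170) = 4.1690e-05 mol/L
c_final = A_f / (epsilon * l) = 0.3580 / (32481.2510 * 1.2170) = 9.0565e-06 mol/L
Exhaustion = (c_initial - c_final) / c_initial * 100 = (4.1690e-05 - 9.0565e-06) / 4.1690e-05 * 100 = 78.2767 %


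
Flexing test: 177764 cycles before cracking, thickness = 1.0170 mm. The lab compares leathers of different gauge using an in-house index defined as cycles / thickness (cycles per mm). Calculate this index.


Formula: Index = cycles / thickness
Substituting: Index = 177764 / 1.0170
Result: 174792.5270 cycles/mm


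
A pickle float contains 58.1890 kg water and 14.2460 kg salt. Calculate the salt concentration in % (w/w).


Formula: Conc = salt / (water + salt) * 100
Substituting: Conc = 14.2460 / (58.1890 + 14.2460) * 100
Result: 19.6673 %


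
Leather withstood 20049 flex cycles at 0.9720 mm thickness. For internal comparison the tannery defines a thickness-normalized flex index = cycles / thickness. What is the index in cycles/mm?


Formula: Index = cycles / thickness
Substituting: Index = 20049 / 0.9720
Result: 20626.5432 cycles/mm


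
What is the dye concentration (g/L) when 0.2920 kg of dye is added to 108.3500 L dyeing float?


Formula: Conc = dye_mass(kg) / volume(L) * 1000
Substituting: Conc = 0.2920 / 108.3500 * 1000
Result: 2.6950 g/L


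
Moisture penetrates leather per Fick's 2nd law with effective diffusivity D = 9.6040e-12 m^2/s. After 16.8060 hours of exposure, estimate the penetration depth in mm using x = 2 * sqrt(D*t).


t = 16.8060 hr * 3600 = 60501.6000 s
D * t = 9.6040e-12 * 60501.6000 = 5.8106e-07
x = 2 * sqrt(D*t) = 2 * sqrt(5.8106e-07) = 0.00152454 m = 1.5245 mm


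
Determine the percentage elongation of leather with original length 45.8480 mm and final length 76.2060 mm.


Formula: Elongation = (Lf - L0) / L0 * 100
Substituting: Elongation = (76.2060 - 45.8480) / 45.8480 * 100
Result: 66.2144 %


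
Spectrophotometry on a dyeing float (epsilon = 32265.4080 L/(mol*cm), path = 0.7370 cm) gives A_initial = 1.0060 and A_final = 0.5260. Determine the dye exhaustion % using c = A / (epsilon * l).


c_initial = A_i / (epsilon * l) = 1.0060 / (32265.4080 * 0.7370) = 4.2305e-05 mol/L
c_final = A_f / (epsilon * l) = 0.5260 / (32265.4080 * 0.7370) = 2.2120e-05 mol/L
Exhaustion = (c_initial - c_final) / c_initial * 100 = (4.2305e-05 - 2.2120e-05) / 4.2305e-05 * 100 = 47.7137 %


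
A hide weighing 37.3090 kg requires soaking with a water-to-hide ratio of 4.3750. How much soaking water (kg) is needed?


Formula: Water = hide_weight * ratio
Substituting: Water = 37.3090 * 4.3750
Result: 163.2269 kg


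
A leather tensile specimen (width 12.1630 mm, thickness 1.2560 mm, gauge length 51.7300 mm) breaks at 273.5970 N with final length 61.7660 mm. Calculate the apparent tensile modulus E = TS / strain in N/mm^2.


TS = F / (w * t) = 273.5970 / (12.1630 * 1.2560) = 17.9094 N/mm^2
strain = (Lf - L0) / L0 = (61.7660 - 51.7300) / 51.7300 = 0.1940
E = TS / strain = 17.9094 / 0.1940 = 92.3130 N/mm^2


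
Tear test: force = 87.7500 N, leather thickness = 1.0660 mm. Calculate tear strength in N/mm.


Formula: Tear strength = force / thickness
Substituting: Tear strength = 87.7500 / 1.0660
Result: 82.3171 N/mm


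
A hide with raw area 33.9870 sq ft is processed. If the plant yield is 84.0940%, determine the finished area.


Formula: finished = raw * yield / 100
Substituting: finished = 33.9870 * 84.0940 / 100
Result: 28.5810 sq ft


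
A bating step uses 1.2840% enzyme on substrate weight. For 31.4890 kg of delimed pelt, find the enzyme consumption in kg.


Formula: Enzyme = substrate * pct / 100
Substituting: Enzyme = 31.4890 * 1.2840 / 100
Result: 0.4043 kg


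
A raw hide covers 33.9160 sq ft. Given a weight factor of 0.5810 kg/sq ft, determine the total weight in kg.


Formula: Weight = area * weight_per_sqft
Substituting: Weight = 33.9160 * 0.5810
Result: 19.7052 kg


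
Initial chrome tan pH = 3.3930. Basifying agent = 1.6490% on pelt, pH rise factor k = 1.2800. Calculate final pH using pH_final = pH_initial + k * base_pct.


Formula: pH_final = pH_initial + k * base_pct
Substituting: pH_final = 3.3930 + 1.2800 * 1.6490
Result: 5.5037


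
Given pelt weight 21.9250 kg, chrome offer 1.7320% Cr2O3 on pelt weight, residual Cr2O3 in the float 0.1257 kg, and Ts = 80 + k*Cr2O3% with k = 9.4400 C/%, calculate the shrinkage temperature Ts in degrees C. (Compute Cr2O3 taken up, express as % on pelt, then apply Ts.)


Offered = pelt * offer_pct / 100 = 21.9250 * 1.7320 / 100 = 0.3797 kg
Uptake = offered - residual = 0.3797 - 0.1257 = 0.2540 kg
Cr2O3% on pelt = uptake / pelt * 100 = 0.2540 / 21.9250 * 100 = 1.1587 %
Ts = 80 + k * Cr2O3% = 80 + 9.4400 * 1.1587 = 90.9380 C


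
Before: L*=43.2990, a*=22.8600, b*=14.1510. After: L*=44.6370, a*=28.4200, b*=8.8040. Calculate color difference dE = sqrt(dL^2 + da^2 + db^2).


dL = 1.3380, da = 5.5600, db = -5.3470
dE = sqrt(1.3380^2 + 5.5600^2 + (-5.3470)^2) = 7.8291


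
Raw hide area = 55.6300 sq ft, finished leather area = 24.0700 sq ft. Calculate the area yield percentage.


Formula: Yield = finished / raw * 100
Substituting: Yield = 24.0700 / 55.6300 * 100
Result: 43.2680 %


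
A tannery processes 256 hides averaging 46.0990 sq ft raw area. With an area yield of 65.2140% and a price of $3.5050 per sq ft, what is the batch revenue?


Raw_total = N * avg_area = 256 * 46.0990 = 11801.3440 sq ft
Finished = Raw_total * yield / 100 = 11801.3440 * 65.2140 / 100 = 7696.1285 sq ft
Value = Finished * price = 7696.1285 * 3.5050 = 26974.9303 $


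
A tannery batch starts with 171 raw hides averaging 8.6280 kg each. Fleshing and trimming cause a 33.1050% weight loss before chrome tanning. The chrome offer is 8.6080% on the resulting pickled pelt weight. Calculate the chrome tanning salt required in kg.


Total_raw = N * avg_wt = 171 * 8.6280 = 1475.3880 kg
Substrate = Total_raw * (1 - loss/100) = 1475.3880 * (1 - 33.1050/100) = 986.9608 kg
Chrome = Substrate * pct / 100 = 986.9608 * 8.6080 / 100 = 84.9576 kg


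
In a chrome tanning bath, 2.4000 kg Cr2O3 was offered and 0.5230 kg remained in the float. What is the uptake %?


Formula: Uptake = (offered - residual) / offered * 100
Substituting: Uptake = (2.4000 - 0.5230) / 2.4000 * 100
Result: 78.2083 %


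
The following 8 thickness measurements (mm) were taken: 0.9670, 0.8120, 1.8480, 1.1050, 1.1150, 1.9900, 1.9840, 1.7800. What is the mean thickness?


Formula: Average = sum / n
Substituting: Average = 11.6010 / 8
Result: 1.4501 mm


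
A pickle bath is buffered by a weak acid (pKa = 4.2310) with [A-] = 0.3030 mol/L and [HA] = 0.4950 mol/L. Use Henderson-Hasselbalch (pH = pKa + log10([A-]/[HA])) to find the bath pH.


ratio = [A-] / [HA] = 0.3030 / 0.4950 = 0.6121
log10(ratio) = -0.2132
pH = pKa + log10(ratio) = 4.2310 - 0.2132 = 4.0178


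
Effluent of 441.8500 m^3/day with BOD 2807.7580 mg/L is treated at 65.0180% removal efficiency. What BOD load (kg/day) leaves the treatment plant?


Load_in = volume * conc / 1000 = 441.8500 * 2807.7580 / 1000 = 1240.6079 kg/day
Removed = Load_in * eff / 100 = 1240.6079 * 65.0180 / 100 = 806.6184 kg/day
Load_out = Load_in - Removed = 1240.6079 - 806.6184 = 433.9894 kg/day


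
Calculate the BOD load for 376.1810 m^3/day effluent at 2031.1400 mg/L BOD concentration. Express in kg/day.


Formula: BOD_load = volume * conc / 1000
Substituting: BOD_load = 376.1810 * 2031.1400 / 1000
Result: 764.0763 kg/day


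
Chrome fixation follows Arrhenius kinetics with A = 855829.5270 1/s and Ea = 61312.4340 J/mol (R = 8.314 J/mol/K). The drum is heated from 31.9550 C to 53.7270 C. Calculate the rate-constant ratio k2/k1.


T1 = 31.9550 + 273.15 = 305.1050 K; T2 = 53.7270 + 273.15 = 326.8770 K
k1 = A * exp(-Ea/(R*T1)) = 855829.5270 * exp(-61312.4340/(8.314*305.1050)) = 2.7239e-05 1/s
k2 = A * exp(-Ea/(R*T2)) = 855829.5270 * exp(-61312.4340/(8.314*326.8770)) = 1.3626e-04 1/s
k2/k1 = 1.3626e-04 / 2.7239e-05 = 5.0024


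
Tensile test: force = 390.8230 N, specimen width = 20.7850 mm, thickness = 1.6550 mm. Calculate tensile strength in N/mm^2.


Formula: TS = force / (width * thickness)
Substituting: TS = 390.8230 / (20.7850 * 1.6550)
Result: 11.3614 N/mm^2


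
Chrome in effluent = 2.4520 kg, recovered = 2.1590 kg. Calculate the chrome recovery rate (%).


Formula: Recovery = recovered / input * 100
Substituting: Recovery = 2.1590 / 2.4520 * 100
Result: 88.0506 %


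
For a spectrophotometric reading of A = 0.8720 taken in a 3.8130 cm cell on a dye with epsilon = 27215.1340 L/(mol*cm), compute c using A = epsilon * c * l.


Formula: c = A / (epsilon * l)
Substituting: c = 0.8720 / (27215.1340 * 3.8130)
Result: 8.4031e-06 mol/L


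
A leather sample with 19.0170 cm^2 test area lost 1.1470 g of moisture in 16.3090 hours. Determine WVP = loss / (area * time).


Formula: WVP = loss / (area * time)
Substituting: WVP = 1.1470 / (19.0170 * 16.3090)
Result: 0.00369823 g/(cm^2*hr)


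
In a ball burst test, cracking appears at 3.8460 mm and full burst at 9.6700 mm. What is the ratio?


Formula: Ratio = crack / burst
Substituting: Ratio = 3.8460 / 9.6700
Result: 0.3977


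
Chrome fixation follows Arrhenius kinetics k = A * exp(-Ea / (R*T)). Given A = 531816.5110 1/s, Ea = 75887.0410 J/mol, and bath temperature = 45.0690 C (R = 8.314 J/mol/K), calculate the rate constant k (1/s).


T_K = T_C + 273.15 = 45.0690 + 273.15 = 318.2190 K
exponent = -Ea / (R * T_K) = -75887.0410 / (8.314 * 318.2190) = -28.6835
k = A * exp(exponent) = 531816.5110 * exp(-28.6835) = 1.8565e-07 1/s


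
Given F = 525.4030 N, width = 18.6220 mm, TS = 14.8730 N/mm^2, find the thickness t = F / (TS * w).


Formula: t = F / (TS * w)
Substituting: t = 525.4030 / (14.8730 * 18.6220)
Result: 1.8970 mm


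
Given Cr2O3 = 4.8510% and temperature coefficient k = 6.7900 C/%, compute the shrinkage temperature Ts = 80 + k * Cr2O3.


Formula: Ts = 80 + k * Cr2O3
Substituting: Ts = 80 + 6.7900 * 4.8510
Result: 112.9383 C


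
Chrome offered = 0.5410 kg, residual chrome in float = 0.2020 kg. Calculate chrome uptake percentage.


Formula: Uptake = (offered - residual) / offered * 100
Substituting: Uptake = (0.5410 - 0.2020) / 0.5410 * 100
Result: 62.6617 %


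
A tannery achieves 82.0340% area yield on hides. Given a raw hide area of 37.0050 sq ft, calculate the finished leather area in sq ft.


Formula: finished = raw * yield / 100
Substituting: finished = 37.0050 * 82.0340 / 100
Result: 30.3567 sq ft


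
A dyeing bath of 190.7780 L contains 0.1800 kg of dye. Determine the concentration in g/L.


Formula: Conc = dye_mass(kg) / volume(L) * 1000
Substituting: Conc = 0.1800 / 190.7780 * 1000
Result: 0.9435 g/L


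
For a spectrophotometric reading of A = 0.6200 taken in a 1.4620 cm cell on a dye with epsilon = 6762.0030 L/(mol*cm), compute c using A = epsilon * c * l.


Formula: c = A / (epsilon * l)
Substituting: c = 0.6200 / (6762.0030 * 1.4620)
Result: 6.2715e-05 mol/L


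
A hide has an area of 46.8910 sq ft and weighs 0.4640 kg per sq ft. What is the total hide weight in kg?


Formula: Weight = area * weight_per_sqft
Substituting: Weight = 46.8910 * 0.4640
Result: 21.7574 kg


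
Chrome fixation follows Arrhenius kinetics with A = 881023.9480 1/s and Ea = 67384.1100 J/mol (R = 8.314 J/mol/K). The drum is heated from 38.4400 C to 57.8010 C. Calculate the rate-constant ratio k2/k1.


T1 = 38.4400 + 273.15 = 311.5900 K; T2 = 57.8010 + 273.15 = 330.9510 K
k1 = A * exp(-Ea/(R*T1)) = 881023.9480 * exp(-67384.1100/(8.314*311.5900)) = 4.4501e-06 1/s
k2 = A * exp(-Ea/(R*T2)) = 881023.9480 * exp(-67384.1100/(8.314*330.9510)) = 2.0382e-05 1/s
k2/k1 = 2.0382e-05 / 4.4501e-06 = 4.5800


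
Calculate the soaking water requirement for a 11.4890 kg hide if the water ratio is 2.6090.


Formula: Water = hide_weight * ratio
Substituting: Water = 11.4890 * 2.6090
Result: 29.9748 kg


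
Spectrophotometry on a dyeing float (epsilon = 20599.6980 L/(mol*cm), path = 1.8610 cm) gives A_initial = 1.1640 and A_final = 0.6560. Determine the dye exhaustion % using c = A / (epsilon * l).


c_initial = A_i / (epsilon * l) = 1.1640 / (20599.6980 * 1.8610) = 3.0363e-05 mol/L
c_final = A_f / (epsilon * l) = 0.6560 / (20599.6980 * 1.8610) = 1.7112e-05 mol/L
Exhaustion = (c_initial - c_final) / c_initial * 100 = (3.0363e-05 - 1.7112e-05) / 3.0363e-05 * 100 = 43.6426 %


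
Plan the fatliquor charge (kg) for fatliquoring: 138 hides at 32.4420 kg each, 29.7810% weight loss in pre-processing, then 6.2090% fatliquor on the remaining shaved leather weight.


Total_raw = N * avg_wt = 138 * 32.4420 = 4476.9960 kg
Substrate = Total_raw * (1 - loss/100) = 4476.9960 * (1 - 29.7810/100) = 3143.7018 kg
Fat = Substrate * pct / 100 = 3143.7018 * 6.2090 / 100 = 195.1924 kg


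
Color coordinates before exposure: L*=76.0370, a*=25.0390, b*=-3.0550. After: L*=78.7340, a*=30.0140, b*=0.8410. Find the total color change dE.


dL = 2.6970, da = 4.9750, db = 3.8960
dE = sqrt(2.6970^2 + 4.9750^2 + 3.8960^2) = 6.8705


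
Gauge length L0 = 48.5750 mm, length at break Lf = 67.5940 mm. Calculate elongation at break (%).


Formula: Elongation = (Lf - L0) / L0 * 100
Substituting: Elongation = (67.5940 - 48.5750) / 48.5750 * 100
Result: 39.1539 %


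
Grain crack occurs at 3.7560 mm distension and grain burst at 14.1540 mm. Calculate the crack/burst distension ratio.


Formula: Ratio = crack / burst
Substituting: Ratio = 3.7560 / 14.1540
Result: 0.2654


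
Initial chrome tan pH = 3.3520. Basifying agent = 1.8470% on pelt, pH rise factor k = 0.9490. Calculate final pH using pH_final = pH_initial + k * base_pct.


Formula: pH_final = pH_initial + k * base_pct
Substituting: pH_final = 3.3520 + 0.9490 * 1.8470
Result: 5.1048


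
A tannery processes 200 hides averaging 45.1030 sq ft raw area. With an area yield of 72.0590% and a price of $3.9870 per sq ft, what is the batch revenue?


Raw_total = N * avg_area = 200 * 45.1030 = 9020.6000 sq ft
Finished = Raw_total * yield / 100 = 9020.6000 * 72.0590 / 100 = 6500.1542 sq ft
Value = Finished * price = 6500.1542 * 3.9870 = 25916.1146 $


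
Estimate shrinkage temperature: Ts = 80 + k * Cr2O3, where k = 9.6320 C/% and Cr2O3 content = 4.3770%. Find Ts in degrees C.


Formula: Ts = 80 + k * Cr2O3
Substituting: Ts = 80 + 9.6320 * 4.3770
Result: 122.1593 C


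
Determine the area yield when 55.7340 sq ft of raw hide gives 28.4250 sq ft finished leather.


Formula: Yield = finished / raw * 100
Substituting: Yield = 28.4250 / 55.7340 * 100
Result: 51.0012 %


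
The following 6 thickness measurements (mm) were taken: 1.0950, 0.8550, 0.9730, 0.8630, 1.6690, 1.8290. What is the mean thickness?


Formula: Average = sum / n
Substituting: Average = 7.2840 / 6
Result: 1.2140 mm


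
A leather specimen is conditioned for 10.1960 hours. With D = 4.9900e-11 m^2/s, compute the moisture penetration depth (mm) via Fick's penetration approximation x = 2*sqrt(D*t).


t = 10.1960 hr * 3600 = 36705.6000 s
D * t = 4.9900e-11 * 36705.6000 = 1.8316e-06
x = 2 * sqrt(D*t) = 2 * sqrt(1.8316e-06) = 0.00270674 m = 2.7067 mm


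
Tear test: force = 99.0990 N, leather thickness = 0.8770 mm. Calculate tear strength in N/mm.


Formula: Tear strength = force / thickness
Substituting: Tear strength = 99.0990 / 0.8770
Result: 112.9977 N/mm


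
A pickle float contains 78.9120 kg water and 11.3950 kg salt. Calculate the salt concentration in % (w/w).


Formula: Conc = salt / (water + salt) * 100
Substituting: Conc = 11.3950 / (78.9120 + 11.3950) * 100
Result: 12.6181 %


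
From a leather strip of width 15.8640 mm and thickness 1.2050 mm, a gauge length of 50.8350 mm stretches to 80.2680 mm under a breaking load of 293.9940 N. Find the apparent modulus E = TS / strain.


TS = F / (w * t) = 293.9940 / (15.8640 * 1.2050) = 15.3794 N/mm^2
strain = (Lf - L0) / L0 = (80.2680 - 50.8350) / 50.8350 = 0.5790
E = TS / strain = 15.3794 / 0.5790 = 26.5624 N/mm^2


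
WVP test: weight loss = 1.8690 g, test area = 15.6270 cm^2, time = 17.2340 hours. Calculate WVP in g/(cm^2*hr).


Formula: WVP = loss / (area * time)
Substituting: WVP = 1.8690 / (15.6270 * 17.2340)
Result: 0.00693981 g/(cm^2*hr)


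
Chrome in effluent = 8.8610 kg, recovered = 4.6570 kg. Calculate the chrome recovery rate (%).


Formula: Recovery = recovered / input * 100
Substituting: Recovery = 4.6570 / 8.8610 * 100
Result: 52.5561 %


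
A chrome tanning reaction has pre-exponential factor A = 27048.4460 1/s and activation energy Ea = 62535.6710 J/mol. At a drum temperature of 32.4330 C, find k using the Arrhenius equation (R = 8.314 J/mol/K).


T_K = T_C + 273.15 = 32.4330 + 273.15 = 305.5830 K
exponent = -Ea / (R * T_K) = -62535.6710 / (8.314 * 305.5830) = -24.6144
k = A * exp(exponent) = 27048.4460 * exp(-24.6144) = 5.5241e-07 1/s


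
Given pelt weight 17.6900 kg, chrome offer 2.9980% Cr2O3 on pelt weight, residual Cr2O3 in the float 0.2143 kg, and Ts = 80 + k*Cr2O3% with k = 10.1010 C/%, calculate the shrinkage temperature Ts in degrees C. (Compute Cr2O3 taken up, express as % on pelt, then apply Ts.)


Offered = pelt * offer_pct / 100 = 17.6900 * 2.9980 / 100 = 0.5303 kg
Uptake = offered - residual = 0.5303 - 0.2143 = 0.3160 kg
Cr2O3% on pelt = uptake / pelt * 100 = 0.3160 / 17.6900 * 100 = 1.7866 %
Ts = 80 + k * Cr2O3% = 80 + 10.1010 * 1.7866 = 98.0463 C


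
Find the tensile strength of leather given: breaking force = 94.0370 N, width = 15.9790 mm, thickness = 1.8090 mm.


Formula: TS = force / (width * thickness)
Substituting: TS = 94.0370 / (15.9790 * 1.8090)
Result: 3.2532 N/mm^2


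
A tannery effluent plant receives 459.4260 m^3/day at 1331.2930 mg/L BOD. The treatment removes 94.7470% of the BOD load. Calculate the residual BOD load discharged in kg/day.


Load_in = volume * conc / 1000 = 459.4260 * 1331.2930 / 1000 = 611.6306 kg/day
Removed = Load_in * eff / 100 = 611.6306 * 94.7470 / 100 = 579.5017 kg/day
Load_out = Load_in - Removed = 611.6306 - 579.5017 = 32.1290 kg/day


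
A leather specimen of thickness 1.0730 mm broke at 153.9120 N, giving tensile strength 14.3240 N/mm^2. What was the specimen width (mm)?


Formula: w = F / (TS * t)
Substituting: w = 153.9120 / (14.3240 * 1.0730)
Result: 10.0140 mm


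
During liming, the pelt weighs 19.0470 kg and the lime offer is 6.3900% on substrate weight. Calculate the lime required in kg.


Formula: Lime = substrate * pct / 100
Substituting: Lime = 19.0470 * 6.3900 / 100
Result: 1.2171 kg


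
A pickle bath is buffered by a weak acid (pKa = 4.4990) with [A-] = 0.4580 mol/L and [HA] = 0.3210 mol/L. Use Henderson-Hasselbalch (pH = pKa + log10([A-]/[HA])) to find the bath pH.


ratio = [A-] / [HA] = 0.4580 / 0.3210 = 1.4268
log10(ratio) = 0.1544
pH = pKa + log10(ratio) = 4.4990 + 0.1544 = 4.6534


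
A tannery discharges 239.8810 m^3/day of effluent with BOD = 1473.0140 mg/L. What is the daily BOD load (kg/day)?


Formula: BOD_load = volume * conc / 1000
Substituting: BOD_load = 239.8810 * 1473.0140 / 1000
Result: 353.3481 kg/day


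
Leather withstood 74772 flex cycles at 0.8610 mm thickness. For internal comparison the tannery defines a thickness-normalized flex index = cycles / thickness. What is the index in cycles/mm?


Formula: Index = cycles / thickness
Substituting: Index = 74772 / 0.8610
Result: 86843.2056 cycles/mm


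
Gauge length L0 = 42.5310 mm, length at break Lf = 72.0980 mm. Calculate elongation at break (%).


Formula: Elongation = (Lf - L0) / L0 * 100
Substituting: Elongation = (72.0980 - 42.5310) / 42.5310 * 100
Result: 69.5187 %


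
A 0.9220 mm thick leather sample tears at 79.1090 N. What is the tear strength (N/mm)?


Formula: Tear strength = force / thickness
Substituting: Tear strength = 79.1090 / 0.9220
Result: 85.8015 N/mm


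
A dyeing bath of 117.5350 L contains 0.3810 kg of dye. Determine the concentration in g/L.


Formula: Conc = dye_mass(kg) / volume(L) * 1000
Substituting: Conc = 0.3810 / 117.5350 * 1000
Result: 3.2416 g/L


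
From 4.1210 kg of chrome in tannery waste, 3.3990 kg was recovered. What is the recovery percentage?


Formula: Recovery = recovered / input * 100
Substituting: Recovery = 3.3990 / 4.1210 * 100
Result: 82.4800 %


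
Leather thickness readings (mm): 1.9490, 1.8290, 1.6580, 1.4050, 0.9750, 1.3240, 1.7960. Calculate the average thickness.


Formula: Average = sum / n
Substituting: Average = 10.9360 / 7
Result: 1.5623 mm


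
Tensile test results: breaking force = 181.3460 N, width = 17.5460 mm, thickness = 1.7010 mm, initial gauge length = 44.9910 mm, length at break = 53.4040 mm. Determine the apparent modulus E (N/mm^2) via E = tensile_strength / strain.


TS = F / (w * t) = 181.3460 / (17.5460 * 1.7010) = 6.0761 N/mm^2
strain = (Lf - L0) / L0 = (53.4040 - 44.9910) / 44.9910 = 0.1870
E = TS / strain = 6.0761 / 0.1870 = 32.4938 N/mm^2


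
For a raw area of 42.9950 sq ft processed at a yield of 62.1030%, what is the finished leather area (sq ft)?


Formula: finished = raw * yield / 100
Substituting: finished = 42.9950 * 62.1030 / 100
Result: 26.7012 sq ft


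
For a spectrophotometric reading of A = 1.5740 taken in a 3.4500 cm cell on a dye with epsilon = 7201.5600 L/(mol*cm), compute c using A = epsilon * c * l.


Formula: c = A / (epsilon * l)
Substituting: c = 1.5740 / (7201.5600 * 3.4500)
Result: 6.3352e-05 mol/L


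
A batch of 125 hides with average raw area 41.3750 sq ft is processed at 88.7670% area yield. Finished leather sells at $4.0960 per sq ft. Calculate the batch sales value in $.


Raw_total = N * avg_area = 125 * 41.3750 = 5171.8750 sq ft
Finished = Raw_total * yield / 100 = 5171.8750 * 88.7670 / 100 = 4590.9183 sq ft
Value = Finished * price = 4590.9183 * 4.0960 = 18804.4013 $


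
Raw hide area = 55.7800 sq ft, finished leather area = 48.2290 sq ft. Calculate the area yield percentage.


Formula: Yield = finished / raw * 100
Substituting: Yield = 48.2290 / 55.7800 * 100
Result: 86.4629 %


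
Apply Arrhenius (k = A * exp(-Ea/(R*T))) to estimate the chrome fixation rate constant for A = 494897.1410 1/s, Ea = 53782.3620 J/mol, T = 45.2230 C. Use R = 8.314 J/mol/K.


T_K = T_C + 273.15 = 45.2230 + 273.15 = 318.3730 K
exponent = -Ea / (R * T_K) = -53782.3620 / (8.314 * 318.3730) = -20.3186
k = A * exp(exponent) = 494897.1410 * exp(-20.3186) = 7.4176e-04 1/s


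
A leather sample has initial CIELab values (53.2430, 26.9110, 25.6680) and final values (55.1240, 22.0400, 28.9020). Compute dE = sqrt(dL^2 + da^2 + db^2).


dL = 1.8810, da = -4.8710, db = 3.2340
dE = sqrt(1.8810^2 + (-4.8710)^2 + 3.2340^2) = 6.1420


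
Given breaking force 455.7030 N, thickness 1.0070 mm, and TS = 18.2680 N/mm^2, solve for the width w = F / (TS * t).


Formula: w = F / (TS * t)
Substituting: w = 455.7030 / (18.2680 * 1.0070)
Result: 24.7720 mm


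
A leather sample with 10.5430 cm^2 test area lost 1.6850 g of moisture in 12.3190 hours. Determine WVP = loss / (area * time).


Formula: WVP = loss / (area * time)
Substituting: WVP = 1.6850 / (10.5430 * 12.3190)
Result: 0.0129736 g/(cm^2*hr)


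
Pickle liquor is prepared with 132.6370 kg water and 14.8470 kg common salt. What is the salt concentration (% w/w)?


Formula: Conc = salt / (water + salt) * 100
Substituting: Conc = 14.8470 / (132.6370 + 14.8470) * 100
Result: 10.0669 %


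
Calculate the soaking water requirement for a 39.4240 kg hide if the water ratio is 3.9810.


Formula: Water = hide_weight * ratio
Substituting: Water = 39.4240 * 3.9810
Result: 156.9469 kg


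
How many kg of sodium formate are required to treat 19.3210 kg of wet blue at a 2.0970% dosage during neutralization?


Formula: Neutralizer = substrate * pct / 100
Substituting: Neutralizer = 19.3210 * 2.0970 / 100
Result: 0.4052 kg
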